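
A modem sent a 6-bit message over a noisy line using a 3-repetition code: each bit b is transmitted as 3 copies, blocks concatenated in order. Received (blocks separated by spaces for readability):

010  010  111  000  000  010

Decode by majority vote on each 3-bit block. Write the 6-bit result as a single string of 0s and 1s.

Block 1 (010): 1 one → 0
Block 2 (010): 1 one → 0
Block 3 (111): 3 ones → 1
Block 4 (000): 0 ones → 0
Block 5 (000): 0 ones → 0
Block 6 (010): 1 one → 0

001000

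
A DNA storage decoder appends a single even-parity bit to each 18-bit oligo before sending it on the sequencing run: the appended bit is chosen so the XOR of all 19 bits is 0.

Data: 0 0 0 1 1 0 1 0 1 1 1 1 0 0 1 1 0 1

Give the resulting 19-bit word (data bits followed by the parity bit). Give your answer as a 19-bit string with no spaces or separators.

XOR of the 18 data bits: 0⊕0⊕0⊕1⊕1⊕0⊕1⊕0⊕1⊕1⊕1⊕1⊕0⊕0⊕1⊕1⊕0⊕1 = 0
Parity bit = 0 (so all 19 bits XOR to 0).

0001101011110011010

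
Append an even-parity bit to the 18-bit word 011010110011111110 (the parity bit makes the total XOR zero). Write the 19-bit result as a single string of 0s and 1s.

XOR of the 18 data bits: 0⊕1⊕1⊕0⊕1⊕0⊕1⊕1⊕0⊕0⊕1⊕1⊕1⊕1⊕1⊕1⊕1⊕0 = 0
Parity bit = 0 (so all 19 bits XOR to 0).

0110101100111111100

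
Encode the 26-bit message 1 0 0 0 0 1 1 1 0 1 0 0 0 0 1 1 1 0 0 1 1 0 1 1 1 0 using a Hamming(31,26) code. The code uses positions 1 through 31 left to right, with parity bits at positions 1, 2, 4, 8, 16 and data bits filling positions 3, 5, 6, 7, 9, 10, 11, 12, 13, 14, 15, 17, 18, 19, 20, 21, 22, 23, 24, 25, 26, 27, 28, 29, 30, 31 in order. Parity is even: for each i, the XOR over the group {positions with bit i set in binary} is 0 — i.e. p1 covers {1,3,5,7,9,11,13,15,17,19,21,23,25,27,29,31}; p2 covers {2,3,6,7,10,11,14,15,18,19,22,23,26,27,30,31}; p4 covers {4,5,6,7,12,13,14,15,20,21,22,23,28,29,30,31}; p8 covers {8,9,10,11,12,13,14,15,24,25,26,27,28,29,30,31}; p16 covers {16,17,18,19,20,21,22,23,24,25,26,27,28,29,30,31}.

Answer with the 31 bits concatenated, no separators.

Place data at non-parity positions: p1 p2 1 p4 0 0 0 p8 0 1 1 1 0 1 0 p16 0 0 0 1 1 1 0 0 1 1 0 1 1 1 0
p1 (pos 1,3,5,7,9,11,13,15,17,19,21,23,25,27,29,31): XOR of data positions = 1⊕0⊕0⊕0⊕1⊕0⊕0⊕0⊕0⊕1⊕0⊕1⊕0⊕1⊕0 = 1
p2 (pos 2,3,6,7,10,11,14,15,18,19,22,23,26,27,30,31): XOR of data positions = 1⊕0⊕0⊕1⊕1⊕1⊕0⊕0⊕0⊕1⊕0⊕1⊕0⊕1⊕0 = 1
p4 (pos 4,5,6,7,12,13,14,15,20,21,22,23,28,29,30,31): XOR of data positions = 0⊕0⊕0⊕1⊕0⊕1⊕0⊕1⊕1⊕1⊕0⊕1⊕1⊕1⊕0 = 0
p8 (pos 8,9,10,11,12,13,14,15,24,25,26,27,28,29,30,31): XOR of data positions = 0⊕1⊕1⊕1⊕0⊕1⊕0⊕0⊕1⊕1⊕0⊕1⊕1⊕1⊕0 = 1
p16 (pos 16,17,18,19,20,21,22,23,24,25,26,27,28,29,30,31): XOR of data positions = 0⊕0⊕0⊕1⊕1⊕1⊕0⊕0⊕1⊕1⊕0⊕1⊕1⊕1⊕0 = 0
Codeword: 1110000101110100000111001101110

1110000101110100000111001101110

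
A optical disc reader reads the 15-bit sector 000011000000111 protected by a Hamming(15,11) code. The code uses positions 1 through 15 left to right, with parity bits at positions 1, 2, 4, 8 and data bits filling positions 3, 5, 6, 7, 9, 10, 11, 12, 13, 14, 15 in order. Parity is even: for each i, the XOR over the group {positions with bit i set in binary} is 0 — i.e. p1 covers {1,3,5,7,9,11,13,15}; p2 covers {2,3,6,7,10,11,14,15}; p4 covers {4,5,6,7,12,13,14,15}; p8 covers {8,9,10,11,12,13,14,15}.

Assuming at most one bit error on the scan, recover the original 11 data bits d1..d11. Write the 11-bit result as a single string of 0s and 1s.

01100000110

s1 (pos 1,3,5,7,9,11,13,15): 0⊕0⊕1⊕0⊕0⊕0⊕1⊕1 = 1
s2 (pos 2,3,6,7,10,11,14,15): 0⊕0⊕1⊕0⊕0⊕0⊕1⊕1 = 1
s4 (pos 4,5,6,7,12,13,14,15): 0⊕1⊕1⊕0⊕0⊕1⊕1⊕1 = 1
s8 (pos 8,9,10,11,12,13,14,15): 0⊕0⊕0⊕0⊕0⊕1⊕1⊕1 = 1
Syndrome s8…s1 = 1111 → error at position 15.
Flip position 15: 000011000000111 → 000011000000110
Read data bits from positions 3,5,6,7,9,10,11,12,13,14,15: 01100000110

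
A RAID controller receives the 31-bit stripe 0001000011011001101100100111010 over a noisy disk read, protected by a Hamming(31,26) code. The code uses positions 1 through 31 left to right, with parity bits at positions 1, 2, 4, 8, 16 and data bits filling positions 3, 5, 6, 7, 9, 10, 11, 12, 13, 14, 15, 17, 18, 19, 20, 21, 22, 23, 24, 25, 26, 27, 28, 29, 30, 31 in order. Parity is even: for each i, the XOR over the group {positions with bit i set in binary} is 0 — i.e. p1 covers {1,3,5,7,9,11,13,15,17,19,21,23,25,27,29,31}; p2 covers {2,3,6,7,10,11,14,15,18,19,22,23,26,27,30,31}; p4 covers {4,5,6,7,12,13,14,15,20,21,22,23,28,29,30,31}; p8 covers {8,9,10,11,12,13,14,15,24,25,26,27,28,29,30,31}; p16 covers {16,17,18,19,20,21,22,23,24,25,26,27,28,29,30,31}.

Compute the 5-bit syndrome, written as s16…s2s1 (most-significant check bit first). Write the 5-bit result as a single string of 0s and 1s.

10100

s1 (pos 1,3,5,7,9,11,13,15,17,19,21,23,25,27,29,31): 0⊕0⊕0⊕0⊕1⊕0⊕1⊕0⊕1⊕1⊕0⊕1⊕0⊕1⊕0⊕0 = 0
s2 (pos 2,3,6,7,10,11,14,15,18,19,22,23,26,27,30,31): 0⊕0⊕0⊕0⊕1⊕0⊕0⊕0⊕0⊕1⊕0⊕1⊕1⊕1⊕1⊕0 = 0
s4 (pos 4,5,6,7,12,13,14,15,20,21,22,23,28,29,30,31): 1⊕0⊕0⊕0⊕1⊕1⊕0⊕0⊕1⊕0⊕0⊕1⊕1⊕0⊕1⊕0 = 1
s8 (pos 8,9,10,11,12,13,14,15,24,25,26,27,28,29,30,31): 0⊕1⊕1⊕0⊕1⊕1⊕0⊕0⊕0⊕0⊕1⊕1⊕1⊕0⊕1⊕0 = 0
s16 (pos 16,17,18,19,20,21,22,23,24,25,26,27,28,29,30,31): 1⊕1⊕0⊕1⊕1⊕0⊕0⊕1⊕0⊕0⊕1⊕1⊕1⊕0⊕1⊕0 = 1
Syndrome s16…s1 = 10100 → error at position 20.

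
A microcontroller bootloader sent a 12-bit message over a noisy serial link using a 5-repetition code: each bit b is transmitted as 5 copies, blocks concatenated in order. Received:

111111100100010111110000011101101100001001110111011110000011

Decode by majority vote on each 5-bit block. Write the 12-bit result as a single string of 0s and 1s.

110101101110

Block 1 (11111): 5 ones → 1
Block 2 (11001): 3 ones → 1
Block 3 (00010): 1 one → 0
Block 4 (11111): 5 ones → 1
Block 5 (00000): 0 ones → 0
Block 6 (11101): 4 ones → 1
Block 7 (10110): 3 ones → 1
Block 8 (00010): 1 one → 0
Block 9 (01110): 3 ones → 1
Block 10 (11101): 4 ones → 1
Block 11 (11100): 3 ones → 1
Block 12 (00011): 2 ones → 0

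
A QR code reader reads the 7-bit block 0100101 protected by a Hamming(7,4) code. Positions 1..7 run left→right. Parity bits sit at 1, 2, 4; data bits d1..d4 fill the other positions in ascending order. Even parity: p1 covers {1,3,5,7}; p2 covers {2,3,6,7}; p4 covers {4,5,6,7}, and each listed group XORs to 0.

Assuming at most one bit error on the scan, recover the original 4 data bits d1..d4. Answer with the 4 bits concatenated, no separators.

s1 (pos 1,3,5,7): 0⊕0⊕1⊕1 = 0
s2 (pos 2,3,6,7): 1⊕0⊕0⊕1 = 0
s4 (pos 4,5,6,7): 0⊕1⊕0⊕1 = 0
Syndrome s4…s1 = 000 → no error.
Read data bits from positions 3,5,6,7: 0101

0101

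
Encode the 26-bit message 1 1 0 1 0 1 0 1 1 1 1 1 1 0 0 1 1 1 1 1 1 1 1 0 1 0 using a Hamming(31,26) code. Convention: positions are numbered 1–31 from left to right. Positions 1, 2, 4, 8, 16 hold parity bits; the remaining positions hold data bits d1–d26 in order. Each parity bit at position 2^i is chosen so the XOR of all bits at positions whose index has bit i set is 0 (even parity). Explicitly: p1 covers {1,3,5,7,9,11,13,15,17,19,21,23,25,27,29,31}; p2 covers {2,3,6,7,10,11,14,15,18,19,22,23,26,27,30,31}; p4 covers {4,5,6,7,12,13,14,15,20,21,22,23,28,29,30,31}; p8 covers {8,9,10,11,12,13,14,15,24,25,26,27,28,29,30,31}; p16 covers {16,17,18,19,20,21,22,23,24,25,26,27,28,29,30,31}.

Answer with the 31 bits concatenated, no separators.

0111101101011111110011111111010

Place data at non-parity positions: p1 p2 1 p4 1 0 1 p8 0 1 0 1 1 1 1 p16 1 1 0 0 1 1 1 1 1 1 1 1 0 1 0
p1 (pos 1,3,5,7,9,11,13,15,17,19,21,23,25,27,29,31): XOR of data positions = 1⊕1⊕1⊕0⊕0⊕1⊕1⊕1⊕0⊕1⊕1⊕1⊕1⊕0⊕0 = 0
p2 (pos 2,3,6,7,10,11,14,15,18,19,22,23,26,27,30,31): XOR of data positions = 1⊕0⊕1⊕1⊕0⊕1⊕1⊕1⊕0⊕1⊕1⊕1⊕1⊕1⊕0 = 1
p4 (pos 4,5,6,7,12,13,14,15,20,21,22,23,28,29,30,31): XOR of data positions = 1⊕0⊕1⊕1⊕1⊕1⊕1⊕0⊕1⊕1⊕1⊕1⊕0⊕1⊕0 = 1
p8 (pos 8,9,10,11,12,13,14,15,24,25,26,27,28,29,30,31): XOR of data positions = 0⊕1⊕0⊕1⊕1⊕1⊕1⊕1⊕1⊕1⊕1⊕1⊕0⊕1⊕0 = 1
p16 (pos 16,17,18,19,20,21,22,23,24,25,26,27,28,29,30,31): XOR of data positions = 1⊕1⊕0⊕0⊕1⊕1⊕1⊕1⊕1⊕1⊕1⊕1⊕0⊕1⊕0 = 1
Codeword: 0111101101011111110011111111010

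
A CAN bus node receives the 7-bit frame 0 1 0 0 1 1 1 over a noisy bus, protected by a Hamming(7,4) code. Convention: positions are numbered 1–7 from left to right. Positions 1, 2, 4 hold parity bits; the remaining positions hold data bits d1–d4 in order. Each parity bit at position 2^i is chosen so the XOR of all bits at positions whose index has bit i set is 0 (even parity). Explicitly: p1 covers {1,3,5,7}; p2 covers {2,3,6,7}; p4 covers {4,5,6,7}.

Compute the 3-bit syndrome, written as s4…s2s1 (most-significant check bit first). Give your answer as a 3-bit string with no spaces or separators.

s1 (pos 1,3,5,7): 0⊕0⊕1⊕1 = 0
s2 (pos 2,3,6,7): 1⊕0⊕1⊕1 = 1
s4 (pos 4,5,6,7): 0⊕1⊕1⊕1 = 1
Syndrome s4…s1 = 110 → error at position 6.

110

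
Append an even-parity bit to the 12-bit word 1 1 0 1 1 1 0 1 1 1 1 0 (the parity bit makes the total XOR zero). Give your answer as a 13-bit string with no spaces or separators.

XOR of the 12 data bits: 1⊕1⊕0⊕1⊕1⊕1⊕0⊕1⊕1⊕1⊕1⊕0 = 1
Parity bit = 1 (so all 13 bits XOR to 0).

1101110111101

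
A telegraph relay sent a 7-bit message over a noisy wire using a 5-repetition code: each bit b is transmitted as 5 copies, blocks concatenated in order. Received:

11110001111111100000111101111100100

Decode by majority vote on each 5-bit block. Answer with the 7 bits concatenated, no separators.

1110110

Block 1 (11110): 4 ones → 1
Block 2 (00111): 3 ones → 1
Block 3 (11111): 5 ones → 1
Block 4 (00000): 0 ones → 0
Block 5 (11110): 4 ones → 1
Block 6 (11111): 5 ones → 1
Block 7 (00100): 1 one → 0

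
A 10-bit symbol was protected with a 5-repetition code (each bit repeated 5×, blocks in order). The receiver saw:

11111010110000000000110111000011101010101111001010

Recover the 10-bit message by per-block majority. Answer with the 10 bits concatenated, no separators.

Block 1 (11111): 5 ones → 1
Block 2 (01011): 3 ones → 1
Block 3 (00000): 0 ones → 0
Block 4 (00000): 0 ones → 0
Block 5 (11011): 4 ones → 1
Block 6 (10000): 1 one → 0
Block 7 (11101): 4 ones → 1
Block 8 (01010): 2 ones → 0
Block 9 (11110): 4 ones → 1
Block 10 (01010): 2 ones → 0

1100101010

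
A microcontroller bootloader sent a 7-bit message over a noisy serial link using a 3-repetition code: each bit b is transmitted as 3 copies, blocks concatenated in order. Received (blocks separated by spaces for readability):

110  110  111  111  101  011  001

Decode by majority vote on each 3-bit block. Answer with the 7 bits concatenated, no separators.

1111110

Block 1 (110): 2 ones → 1
Block 2 (110): 2 ones → 1
Block 3 (111): 3 ones → 1
Block 4 (111): 3 ones → 1
Block 5 (101): 2 ones → 1
Block 6 (011): 2 ones → 1
Block 7 (001): 1 one → 0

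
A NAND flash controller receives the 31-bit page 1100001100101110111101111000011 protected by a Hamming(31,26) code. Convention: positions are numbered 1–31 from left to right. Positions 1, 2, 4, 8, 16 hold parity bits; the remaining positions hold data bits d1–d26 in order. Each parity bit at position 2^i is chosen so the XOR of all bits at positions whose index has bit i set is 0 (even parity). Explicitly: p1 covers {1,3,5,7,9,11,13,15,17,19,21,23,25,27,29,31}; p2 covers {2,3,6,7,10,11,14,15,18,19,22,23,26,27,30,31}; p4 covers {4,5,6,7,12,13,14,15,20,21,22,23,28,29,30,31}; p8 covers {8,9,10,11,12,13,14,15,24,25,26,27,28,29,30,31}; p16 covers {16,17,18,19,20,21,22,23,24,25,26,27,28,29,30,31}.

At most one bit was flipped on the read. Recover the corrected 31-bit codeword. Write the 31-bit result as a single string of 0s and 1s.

1100001100101010111101111000011

s1 (pos 1,3,5,7,9,11,13,15,17,19,21,23,25,27,29,31): 1⊕0⊕0⊕1⊕0⊕1⊕1⊕1⊕1⊕1⊕0⊕1⊕1⊕0⊕0⊕1 = 0
s2 (pos 2,3,6,7,10,11,14,15,18,19,22,23,26,27,30,31): 1⊕0⊕0⊕1⊕0⊕1⊕1⊕1⊕1⊕1⊕1⊕1⊕0⊕0⊕1⊕1 = 1
s4 (pos 4,5,6,7,12,13,14,15,20,21,22,23,28,29,30,31): 0⊕0⊕0⊕1⊕0⊕1⊕1⊕1⊕1⊕0⊕1⊕1⊕0⊕0⊕1⊕1 = 1
s8 (pos 8,9,10,11,12,13,14,15,24,25,26,27,28,29,30,31): 1⊕0⊕0⊕1⊕0⊕1⊕1⊕1⊕1⊕1⊕0⊕0⊕0⊕0⊕1⊕1 = 1
s16 (pos 16,17,18,19,20,21,22,23,24,25,26,27,28,29,30,31): 0⊕1⊕1⊕1⊕1⊕0⊕1⊕1⊕1⊕1⊕0⊕0⊕0⊕0⊕1⊕1 = 0
Syndrome s16…s1 = 01110 → error at position 14.
Flip position 14: 1100001100101110111101111000011 → 1100001100101010111101111000011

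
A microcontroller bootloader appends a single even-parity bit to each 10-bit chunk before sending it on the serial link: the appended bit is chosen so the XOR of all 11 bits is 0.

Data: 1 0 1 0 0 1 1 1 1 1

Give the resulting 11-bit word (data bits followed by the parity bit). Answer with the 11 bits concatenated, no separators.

XOR of the 10 data bits: 1⊕0⊕1⊕0⊕0⊕1⊕1⊕1⊕1⊕1 = 1
Parity bit = 1 (so all 11 bits XOR to 0).

10100111111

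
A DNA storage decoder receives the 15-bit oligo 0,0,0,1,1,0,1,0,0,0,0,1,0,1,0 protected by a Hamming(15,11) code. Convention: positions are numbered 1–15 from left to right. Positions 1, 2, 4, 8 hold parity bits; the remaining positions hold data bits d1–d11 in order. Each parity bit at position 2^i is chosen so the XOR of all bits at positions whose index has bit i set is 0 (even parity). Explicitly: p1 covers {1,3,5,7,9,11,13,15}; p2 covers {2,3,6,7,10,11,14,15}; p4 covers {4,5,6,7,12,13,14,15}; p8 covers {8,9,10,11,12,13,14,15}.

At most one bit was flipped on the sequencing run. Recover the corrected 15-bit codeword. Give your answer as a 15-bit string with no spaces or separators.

000010100001010

s1 (pos 1,3,5,7,9,11,13,15): 0⊕0⊕1⊕1⊕0⊕0⊕0⊕0 = 0
s2 (pos 2,3,6,7,10,11,14,15): 0⊕0⊕0⊕1⊕0⊕0⊕1⊕0 = 0
s4 (pos 4,5,6,7,12,13,14,15): 1⊕1⊕0⊕1⊕1⊕0⊕1⊕0 = 1
s8 (pos 8,9,10,11,12,13,14,15): 0⊕0⊕0⊕0⊕1⊕0⊕1⊕0 = 0
Syndrome s8…s1 = 0100 → error at position 4.
Flip position 4: 000110100001010 → 000010100001010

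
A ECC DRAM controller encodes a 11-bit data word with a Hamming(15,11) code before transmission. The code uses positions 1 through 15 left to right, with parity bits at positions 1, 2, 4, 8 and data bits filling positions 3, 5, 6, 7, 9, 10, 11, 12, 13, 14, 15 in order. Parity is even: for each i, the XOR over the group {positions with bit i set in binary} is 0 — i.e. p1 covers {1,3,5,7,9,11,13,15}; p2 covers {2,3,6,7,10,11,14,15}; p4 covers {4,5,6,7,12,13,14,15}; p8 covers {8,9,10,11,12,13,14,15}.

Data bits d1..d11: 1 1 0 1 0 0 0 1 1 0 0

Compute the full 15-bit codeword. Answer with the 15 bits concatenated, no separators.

001010100001100

Place data at non-parity positions: p1 p2 1 p4 1 0 1 p8 0 0 0 1 1 0 0
p1 (pos 1,3,5,7,9,11,13,15): XOR of data positions = 1⊕1⊕1⊕0⊕0⊕1⊕0 = 0
p2 (pos 2,3,6,7,10,11,14,15): XOR of data positions = 1⊕0⊕1⊕0⊕0⊕0⊕0 = 0
p4 (pos 4,5,6,7,12,13,14,15): XOR of data positions = 1⊕0⊕1⊕1⊕1⊕0⊕0 = 0
p8 (pos 8,9,10,11,12,13,14,15): XOR of data positions = 0⊕0⊕0⊕1⊕1⊕0⊕0 = 0
Codeword: 001010100001100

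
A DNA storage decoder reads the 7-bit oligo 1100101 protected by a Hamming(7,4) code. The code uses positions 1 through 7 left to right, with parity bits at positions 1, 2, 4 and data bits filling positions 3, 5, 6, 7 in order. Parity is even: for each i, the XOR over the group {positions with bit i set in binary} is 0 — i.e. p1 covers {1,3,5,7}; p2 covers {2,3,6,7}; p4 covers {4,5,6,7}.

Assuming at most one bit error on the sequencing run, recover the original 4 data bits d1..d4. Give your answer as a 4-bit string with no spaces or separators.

0101

s1 (pos 1,3,5,7): 1⊕0⊕1⊕1 = 1
s2 (pos 2,3,6,7): 1⊕0⊕0⊕1 = 0
s4 (pos 4,5,6,7): 0⊕1⊕0⊕1 = 0
Syndrome s4…s1 = 001 → error at position 1.
Flip position 1: 1100101 → 0100101
Read data bits from positions 3,5,6,7: 0101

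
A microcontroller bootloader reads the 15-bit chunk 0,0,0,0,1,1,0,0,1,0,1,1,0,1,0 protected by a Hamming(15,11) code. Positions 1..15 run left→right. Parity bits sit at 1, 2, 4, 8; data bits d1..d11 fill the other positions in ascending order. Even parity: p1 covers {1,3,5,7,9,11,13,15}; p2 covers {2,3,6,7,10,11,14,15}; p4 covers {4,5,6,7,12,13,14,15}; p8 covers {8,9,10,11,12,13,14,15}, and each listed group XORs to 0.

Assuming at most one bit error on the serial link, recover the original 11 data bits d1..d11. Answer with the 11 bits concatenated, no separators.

11101011010

s1 (pos 1,3,5,7,9,11,13,15): 0⊕0⊕1⊕0⊕1⊕1⊕0⊕0 = 1
s2 (pos 2,3,6,7,10,11,14,15): 0⊕0⊕1⊕0⊕0⊕1⊕1⊕0 = 1
s4 (pos 4,5,6,7,12,13,14,15): 0⊕1⊕1⊕0⊕1⊕0⊕1⊕0 = 0
s8 (pos 8,9,10,11,12,13,14,15): 0⊕1⊕0⊕1⊕1⊕0⊕1⊕0 = 0
Syndrome s8…s1 = 0011 → error at position 3.
Flip position 3: 000011001011010 → 001011001011010
Read data bits from positions 3,5,6,7,9,10,11,12,13,14,15: 11101011010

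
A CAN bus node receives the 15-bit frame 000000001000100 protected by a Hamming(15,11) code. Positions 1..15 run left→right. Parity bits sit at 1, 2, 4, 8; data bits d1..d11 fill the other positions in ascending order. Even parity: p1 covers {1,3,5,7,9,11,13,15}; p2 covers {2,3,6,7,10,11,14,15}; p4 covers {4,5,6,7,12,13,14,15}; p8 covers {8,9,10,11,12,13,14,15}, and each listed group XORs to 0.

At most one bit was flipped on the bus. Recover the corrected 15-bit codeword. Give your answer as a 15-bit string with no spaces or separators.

s1 (pos 1,3,5,7,9,11,13,15): 0⊕0⊕0⊕0⊕1⊕0⊕1⊕0 = 0
s2 (pos 2,3,6,7,10,11,14,15): 0⊕0⊕0⊕0⊕0⊕0⊕0⊕0 = 0
s4 (pos 4,5,6,7,12,13,14,15): 0⊕0⊕0⊕0⊕0⊕1⊕0⊕0 = 1
s8 (pos 8,9,10,11,12,13,14,15): 0⊕1⊕0⊕0⊕0⊕1⊕0⊕0 = 0
Syndrome s8…s1 = 0100 → error at position 4.
Flip position 4: 000000001000100 → 000100001000100

000100001000100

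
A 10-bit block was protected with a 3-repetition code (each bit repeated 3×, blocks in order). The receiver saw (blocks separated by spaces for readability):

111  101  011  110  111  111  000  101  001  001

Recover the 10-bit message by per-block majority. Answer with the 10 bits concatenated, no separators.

1111110100

Block 1 (111): 3 ones → 1
Block 2 (101): 2 ones → 1
Block 3 (011): 2 ones → 1
Block 4 (110): 2 ones → 1
Block 5 (111): 3 ones → 1
Block 6 (111): 3 ones → 1
Block 7 (000): 0 ones → 0
Block 8 (101): 2 ones → 1
Block 9 (001): 1 one → 0
Block 10 (001): 1 one → 0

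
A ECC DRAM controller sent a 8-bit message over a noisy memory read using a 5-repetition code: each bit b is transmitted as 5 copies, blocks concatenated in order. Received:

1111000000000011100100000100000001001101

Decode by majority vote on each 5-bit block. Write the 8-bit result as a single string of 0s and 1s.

Block 1 (11110): 4 ones → 1
Block 2 (00000): 0 ones → 0
Block 3 (00001): 1 one → 0
Block 4 (11001): 3 ones → 1
Block 5 (00000): 0 ones → 0
Block 6 (10000): 1 one → 0
Block 7 (00010): 1 one → 0
Block 8 (01101): 3 ones → 1

10010001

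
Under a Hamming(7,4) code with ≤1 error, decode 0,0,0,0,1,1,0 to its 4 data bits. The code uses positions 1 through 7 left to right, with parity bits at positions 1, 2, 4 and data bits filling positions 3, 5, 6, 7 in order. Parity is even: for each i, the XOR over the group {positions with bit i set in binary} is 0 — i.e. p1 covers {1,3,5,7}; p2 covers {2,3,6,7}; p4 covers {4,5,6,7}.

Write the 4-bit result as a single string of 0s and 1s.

1110

s1 (pos 1,3,5,7): 0⊕0⊕1⊕0 = 1
s2 (pos 2,3,6,7): 0⊕0⊕1⊕0 = 1
s4 (pos 4,5,6,7): 0⊕1⊕1⊕0 = 0
Syndrome s4…s1 = 011 → error at position 3.
Flip position 3: 0000110 → 0010110
Read data bits from positions 3,5,6,7: 1110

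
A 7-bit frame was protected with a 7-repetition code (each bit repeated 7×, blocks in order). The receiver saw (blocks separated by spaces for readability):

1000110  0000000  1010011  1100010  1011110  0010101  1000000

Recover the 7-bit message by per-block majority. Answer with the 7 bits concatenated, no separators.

Block 1 (1000110): 3 ones → 0
Block 2 (0000000): 0 ones → 0
Block 3 (1010011): 4 ones → 1
Block 4 (1100010): 3 ones → 0
Block 5 (1011110): 5 ones → 1
Block 6 (0010101): 3 ones → 0
Block 7 (1000000): 1 one → 0

0010100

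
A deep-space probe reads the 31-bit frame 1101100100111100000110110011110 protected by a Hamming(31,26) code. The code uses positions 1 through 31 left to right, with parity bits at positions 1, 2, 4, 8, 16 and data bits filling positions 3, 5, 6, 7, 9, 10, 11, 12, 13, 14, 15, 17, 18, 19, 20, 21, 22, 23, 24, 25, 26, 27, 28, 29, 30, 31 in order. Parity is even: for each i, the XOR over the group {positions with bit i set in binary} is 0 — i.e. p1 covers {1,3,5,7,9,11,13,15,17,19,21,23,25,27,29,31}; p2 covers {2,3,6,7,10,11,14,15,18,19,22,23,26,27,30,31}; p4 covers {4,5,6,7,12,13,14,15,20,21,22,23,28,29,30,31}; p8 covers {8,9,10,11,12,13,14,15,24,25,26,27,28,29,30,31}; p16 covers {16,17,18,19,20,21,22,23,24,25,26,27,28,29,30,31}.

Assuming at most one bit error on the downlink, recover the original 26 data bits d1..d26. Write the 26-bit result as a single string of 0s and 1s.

s1 (pos 1,3,5,7,9,11,13,15,17,19,21,23,25,27,29,31): 1⊕0⊕1⊕0⊕0⊕1⊕1⊕0⊕0⊕0⊕1⊕1⊕0⊕1⊕1⊕0 = 0
s2 (pos 2,3,6,7,10,11,14,15,18,19,22,23,26,27,30,31): 1⊕0⊕0⊕0⊕0⊕1⊕1⊕0⊕0⊕0⊕0⊕1⊕0⊕1⊕1⊕0 = 0
s4 (pos 4,5,6,7,12,13,14,15,20,21,22,23,28,29,30,31): 1⊕1⊕0⊕0⊕1⊕1⊕1⊕0⊕1⊕1⊕0⊕1⊕1⊕1⊕1⊕0 = 1
s8 (pos 8,9,10,11,12,13,14,15,24,25,26,27,28,29,30,31): 1⊕0⊕0⊕1⊕1⊕1⊕1⊕0⊕1⊕0⊕0⊕1⊕1⊕1⊕1⊕0 = 0
s16 (pos 16,17,18,19,20,21,22,23,24,25,26,27,28,29,30,31): 0⊕0⊕0⊕0⊕1⊕1⊕0⊕1⊕1⊕0⊕0⊕1⊕1⊕1⊕1⊕0 = 0
Syndrome s16…s1 = 00100 → error at position 4.
Flip position 4: 1101100100111100000110110011110 → 1100100100111100000110110011110
Read data bits from positions 3,5,6,7,9,10,11,12,13,14,15,17,18,19,20,21,22,23,24,25,26,27,28,29,30,31: 01000011110000110110011110

01000011110000110110011110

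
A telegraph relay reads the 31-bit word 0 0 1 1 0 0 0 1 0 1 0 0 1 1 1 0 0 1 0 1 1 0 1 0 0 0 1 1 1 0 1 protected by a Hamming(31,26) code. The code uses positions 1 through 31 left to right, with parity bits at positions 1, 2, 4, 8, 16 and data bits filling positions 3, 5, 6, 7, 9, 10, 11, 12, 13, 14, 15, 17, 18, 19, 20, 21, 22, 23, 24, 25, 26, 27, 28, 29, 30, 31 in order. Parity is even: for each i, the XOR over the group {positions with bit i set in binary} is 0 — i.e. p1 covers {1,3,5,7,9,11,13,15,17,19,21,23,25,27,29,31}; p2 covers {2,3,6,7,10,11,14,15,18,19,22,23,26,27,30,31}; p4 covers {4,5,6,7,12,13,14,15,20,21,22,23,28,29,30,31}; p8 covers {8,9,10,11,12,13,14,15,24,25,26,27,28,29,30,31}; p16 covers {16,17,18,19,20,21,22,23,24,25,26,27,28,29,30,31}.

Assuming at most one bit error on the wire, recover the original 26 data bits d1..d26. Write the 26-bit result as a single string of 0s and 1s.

10000100111010110100011101

s1 (pos 1,3,5,7,9,11,13,15,17,19,21,23,25,27,29,31): 0⊕1⊕0⊕0⊕0⊕0⊕1⊕1⊕0⊕0⊕1⊕1⊕0⊕1⊕1⊕1 = 0
s2 (pos 2,3,6,7,10,11,14,15,18,19,22,23,26,27,30,31): 0⊕1⊕0⊕0⊕1⊕0⊕1⊕1⊕1⊕0⊕0⊕1⊕0⊕1⊕0⊕1 = 0
s4 (pos 4,5,6,7,12,13,14,15,20,21,22,23,28,29,30,31): 1⊕0⊕0⊕0⊕0⊕1⊕1⊕1⊕1⊕1⊕0⊕1⊕1⊕1⊕0⊕1 = 0
s8 (pos 8,9,10,11,12,13,14,15,24,25,26,27,28,29,30,31): 1⊕0⊕1⊕0⊕0⊕1⊕1⊕1⊕0⊕0⊕0⊕1⊕1⊕1⊕0⊕1 = 1
s16 (pos 16,17,18,19,20,21,22,23,24,25,26,27,28,29,30,31): 0⊕0⊕1⊕0⊕1⊕1⊕0⊕1⊕0⊕0⊕0⊕1⊕1⊕1⊕0⊕1 = 0
Syndrome s16…s1 = 01000 → error at position 8.
Flip position 8: 0011000101001110010110100011101 → 0011000001001110010110100011101
Read data bits from positions 3,5,6,7,9,10,11,12,13,14,15,17,18,19,20,21,22,23,24,25,26,27,28,29,30,31: 10000100111010110100011101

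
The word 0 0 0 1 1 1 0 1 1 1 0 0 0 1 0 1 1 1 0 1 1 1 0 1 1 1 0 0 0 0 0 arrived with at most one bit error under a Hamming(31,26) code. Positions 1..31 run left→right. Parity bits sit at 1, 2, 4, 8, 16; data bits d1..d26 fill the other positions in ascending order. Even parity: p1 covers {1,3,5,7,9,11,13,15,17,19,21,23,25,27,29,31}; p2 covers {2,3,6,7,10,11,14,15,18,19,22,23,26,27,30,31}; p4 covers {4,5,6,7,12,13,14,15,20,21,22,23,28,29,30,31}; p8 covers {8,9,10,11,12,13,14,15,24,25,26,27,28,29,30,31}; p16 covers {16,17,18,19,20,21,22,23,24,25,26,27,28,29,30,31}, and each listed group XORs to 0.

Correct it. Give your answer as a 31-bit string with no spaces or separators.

0001110111000101110111011100100

s1 (pos 1,3,5,7,9,11,13,15,17,19,21,23,25,27,29,31): 0⊕0⊕1⊕0⊕1⊕0⊕0⊕0⊕1⊕0⊕1⊕0⊕1⊕0⊕0⊕0 = 1
s2 (pos 2,3,6,7,10,11,14,15,18,19,22,23,26,27,30,31): 0⊕0⊕1⊕0⊕1⊕0⊕1⊕0⊕1⊕0⊕1⊕0⊕1⊕0⊕0⊕0 = 0
s4 (pos 4,5,6,7,12,13,14,15,20,21,22,23,28,29,30,31): 1⊕1⊕1⊕0⊕0⊕0⊕1⊕0⊕1⊕1⊕1⊕0⊕0⊕0⊕0⊕0 = 1
s8 (pos 8,9,10,11,12,13,14,15,24,25,26,27,28,29,30,31): 1⊕1⊕1⊕0⊕0⊕0⊕1⊕0⊕1⊕1⊕1⊕0⊕0⊕0⊕0⊕0 = 1
s16 (pos 16,17,18,19,20,21,22,23,24,25,26,27,28,29,30,31): 1⊕1⊕1⊕0⊕1⊕1⊕1⊕0⊕1⊕1⊕1⊕0⊕0⊕0⊕0⊕0 = 1
Syndrome s16…s1 = 11101 → error at position 29.
Flip position 29: 0001110111000101110111011100000 → 0001110111000101110111011100100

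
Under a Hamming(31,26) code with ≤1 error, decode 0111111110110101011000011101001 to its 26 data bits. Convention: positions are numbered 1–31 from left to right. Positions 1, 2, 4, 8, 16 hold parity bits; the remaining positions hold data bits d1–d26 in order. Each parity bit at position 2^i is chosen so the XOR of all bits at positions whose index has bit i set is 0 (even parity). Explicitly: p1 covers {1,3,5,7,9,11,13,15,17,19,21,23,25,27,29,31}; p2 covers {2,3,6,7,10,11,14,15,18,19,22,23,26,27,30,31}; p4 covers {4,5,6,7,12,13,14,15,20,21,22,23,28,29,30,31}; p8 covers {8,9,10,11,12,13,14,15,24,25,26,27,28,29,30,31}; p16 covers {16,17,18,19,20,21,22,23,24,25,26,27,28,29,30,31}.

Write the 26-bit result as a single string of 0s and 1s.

11111011010011000011101001

s1 (pos 1,3,5,7,9,11,13,15,17,19,21,23,25,27,29,31): 0⊕1⊕1⊕1⊕1⊕1⊕0⊕0⊕0⊕1⊕0⊕0⊕1⊕0⊕0⊕1 = 0
s2 (pos 2,3,6,7,10,11,14,15,18,19,22,23,26,27,30,31): 1⊕1⊕1⊕1⊕0⊕1⊕1⊕0⊕1⊕1⊕0⊕0⊕1⊕0⊕0⊕1 = 0
s4 (pos 4,5,6,7,12,13,14,15,20,21,22,23,28,29,30,31): 1⊕1⊕1⊕1⊕1⊕0⊕1⊕0⊕0⊕0⊕0⊕0⊕1⊕0⊕0⊕1 = 0
s8 (pos 8,9,10,11,12,13,14,15,24,25,26,27,28,29,30,31): 1⊕1⊕0⊕1⊕1⊕0⊕1⊕0⊕1⊕1⊕1⊕0⊕1⊕0⊕0⊕1 = 0
s16 (pos 16,17,18,19,20,21,22,23,24,25,26,27,28,29,30,31): 1⊕0⊕1⊕1⊕0⊕0⊕0⊕0⊕1⊕1⊕1⊕0⊕1⊕0⊕0⊕1 = 0
Syndrome s16…s1 = 00000 → no error.
Read data bits from positions 3,5,6,7,9,10,11,12,13,14,15,17,18,19,20,21,22,23,24,25,26,27,28,29,30,31: 11111011010011000011101001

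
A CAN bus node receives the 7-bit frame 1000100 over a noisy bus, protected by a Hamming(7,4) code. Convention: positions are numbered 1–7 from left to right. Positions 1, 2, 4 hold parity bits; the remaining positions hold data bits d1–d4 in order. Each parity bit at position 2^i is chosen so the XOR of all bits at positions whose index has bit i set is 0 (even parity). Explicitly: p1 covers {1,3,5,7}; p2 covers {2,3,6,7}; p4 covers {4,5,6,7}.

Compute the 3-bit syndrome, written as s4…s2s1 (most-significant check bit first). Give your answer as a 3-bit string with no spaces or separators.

100

s1 (pos 1,3,5,7): 1⊕0⊕1⊕0 = 0
s2 (pos 2,3,6,7): 0⊕0⊕0⊕0 = 0
s4 (pos 4,5,6,7): 0⊕1⊕0⊕0 = 1
Syndrome s4…s1 = 100 → error at position 4.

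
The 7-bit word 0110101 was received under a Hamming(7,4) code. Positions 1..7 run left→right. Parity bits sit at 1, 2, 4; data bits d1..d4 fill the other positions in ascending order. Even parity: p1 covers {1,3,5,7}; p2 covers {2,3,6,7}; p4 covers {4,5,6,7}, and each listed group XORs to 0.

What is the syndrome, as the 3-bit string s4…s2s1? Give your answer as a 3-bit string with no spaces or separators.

s1 (pos 1,3,5,7): 0⊕1⊕1⊕1 = 1
s2 (pos 2,3,6,7): 1⊕1⊕0⊕1 = 1
s4 (pos 4,5,6,7): 0⊕1⊕0⊕1 = 0
Syndrome s4…s1 = 011 → error at position 3.

011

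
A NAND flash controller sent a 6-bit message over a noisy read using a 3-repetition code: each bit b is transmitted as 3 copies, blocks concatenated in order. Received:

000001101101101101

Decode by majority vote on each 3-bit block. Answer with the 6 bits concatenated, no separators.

001111

Block 1 (000): 0 ones → 0
Block 2 (001): 1 one → 0
Block 3 (101): 2 ones → 1
Block 4 (101): 2 ones → 1
Block 5 (101): 2 ones → 1
Block 6 (101): 2 ones → 1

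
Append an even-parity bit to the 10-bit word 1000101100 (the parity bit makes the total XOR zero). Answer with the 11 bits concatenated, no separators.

XOR of the 10 data bits: 1⊕0⊕0⊕0⊕1⊕0⊕1⊕1⊕0⊕0 = 0
Parity bit = 0 (so all 11 bits XOR to 0).

10001011000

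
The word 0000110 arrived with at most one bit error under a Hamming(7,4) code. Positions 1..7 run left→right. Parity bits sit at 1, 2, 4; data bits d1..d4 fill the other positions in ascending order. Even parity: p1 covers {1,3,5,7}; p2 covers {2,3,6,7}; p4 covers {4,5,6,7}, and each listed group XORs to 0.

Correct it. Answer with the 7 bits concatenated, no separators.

0010110

s1 (pos 1,3,5,7): 0⊕0⊕1⊕0 = 1
s2 (pos 2,3,6,7): 0⊕0⊕1⊕0 = 1
s4 (pos 4,5,6,7): 0⊕1⊕1⊕0 = 0
Syndrome s4…s1 = 011 → error at position 3.
Flip position 3: 0000110 → 0010110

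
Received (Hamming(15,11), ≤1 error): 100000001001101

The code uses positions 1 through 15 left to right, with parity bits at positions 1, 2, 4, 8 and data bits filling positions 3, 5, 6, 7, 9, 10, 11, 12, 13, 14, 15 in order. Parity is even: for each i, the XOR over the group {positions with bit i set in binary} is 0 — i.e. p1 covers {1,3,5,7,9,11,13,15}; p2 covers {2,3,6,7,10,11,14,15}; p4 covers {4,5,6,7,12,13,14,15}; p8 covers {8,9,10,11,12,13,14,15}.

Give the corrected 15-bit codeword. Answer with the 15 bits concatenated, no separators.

s1 (pos 1,3,5,7,9,11,13,15): 1⊕0⊕0⊕0⊕1⊕0⊕1⊕1 = 0
s2 (pos 2,3,6,7,10,11,14,15): 0⊕0⊕0⊕0⊕0⊕0⊕0⊕1 = 1
s4 (pos 4,5,6,7,12,13,14,15): 0⊕0⊕0⊕0⊕1⊕1⊕0⊕1 = 1
s8 (pos 8,9,10,11,12,13,14,15): 0⊕1⊕0⊕0⊕1⊕1⊕0⊕1 = 0
Syndrome s8…s1 = 0110 → error at position 6.
Flip position 6: 100000001001101 → 100001001001101

100001001001101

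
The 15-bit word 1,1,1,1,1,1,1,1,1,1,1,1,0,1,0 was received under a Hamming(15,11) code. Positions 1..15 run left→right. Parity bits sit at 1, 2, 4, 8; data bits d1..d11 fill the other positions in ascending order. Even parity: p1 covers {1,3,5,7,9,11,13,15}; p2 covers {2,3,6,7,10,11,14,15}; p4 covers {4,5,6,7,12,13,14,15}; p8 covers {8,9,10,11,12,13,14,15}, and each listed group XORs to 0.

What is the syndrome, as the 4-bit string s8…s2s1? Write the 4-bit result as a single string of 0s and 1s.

s1 (pos 1,3,5,7,9,11,13,15): 1⊕1⊕1⊕1⊕1⊕1⊕0⊕0 = 0
s2 (pos 2,3,6,7,10,11,14,15): 1⊕1⊕1⊕1⊕1⊕1⊕1⊕0 = 1
s4 (pos 4,5,6,7,12,13,14,15): 1⊕1⊕1⊕1⊕1⊕0⊕1⊕0 = 0
s8 (pos 8,9,10,11,12,13,14,15): 1⊕1⊕1⊕1⊕1⊕0⊕1⊕0 = 0
Syndrome s8…s1 = 0010 → error at position 2.

0010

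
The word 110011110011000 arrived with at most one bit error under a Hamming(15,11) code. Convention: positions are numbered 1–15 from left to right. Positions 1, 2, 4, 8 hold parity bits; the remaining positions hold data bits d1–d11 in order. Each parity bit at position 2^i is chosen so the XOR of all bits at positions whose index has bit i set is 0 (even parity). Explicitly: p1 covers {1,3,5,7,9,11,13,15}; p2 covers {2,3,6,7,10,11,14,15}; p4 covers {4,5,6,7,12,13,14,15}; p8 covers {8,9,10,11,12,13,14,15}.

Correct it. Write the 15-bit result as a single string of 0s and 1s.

110011100011000

s1 (pos 1,3,5,7,9,11,13,15): 1⊕0⊕1⊕1⊕0⊕1⊕0⊕0 = 0
s2 (pos 2,3,6,7,10,11,14,15): 1⊕0⊕1⊕1⊕0⊕1⊕0⊕0 = 0
s4 (pos 4,5,6,7,12,13,14,15): 0⊕1⊕1⊕1⊕1⊕0⊕0⊕0 = 0
s8 (pos 8,9,10,11,12,13,14,15): 1⊕0⊕0⊕1⊕1⊕0⊕0⊕0 = 1
Syndrome s8…s1 = 1000 → error at position 8.
Flip position 8: 110011110011000 → 110011100011000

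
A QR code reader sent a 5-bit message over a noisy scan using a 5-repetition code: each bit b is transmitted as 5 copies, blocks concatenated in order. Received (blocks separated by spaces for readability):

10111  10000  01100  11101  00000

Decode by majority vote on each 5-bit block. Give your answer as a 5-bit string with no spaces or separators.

10010

Block 1 (10111): 4 ones → 1
Block 2 (10000): 1 one → 0
Block 3 (01100): 2 ones → 0
Block 4 (11101): 4 ones → 1
Block 5 (00000): 0 ones → 0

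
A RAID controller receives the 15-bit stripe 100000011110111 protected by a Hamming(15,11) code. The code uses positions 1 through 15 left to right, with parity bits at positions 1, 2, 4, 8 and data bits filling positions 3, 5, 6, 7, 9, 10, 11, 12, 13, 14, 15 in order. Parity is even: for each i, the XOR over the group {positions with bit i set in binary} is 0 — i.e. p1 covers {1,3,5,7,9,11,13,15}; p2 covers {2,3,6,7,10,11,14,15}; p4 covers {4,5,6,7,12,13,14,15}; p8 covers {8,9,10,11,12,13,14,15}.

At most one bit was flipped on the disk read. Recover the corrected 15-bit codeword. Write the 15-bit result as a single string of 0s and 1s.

s1 (pos 1,3,5,7,9,11,13,15): 1⊕0⊕0⊕0⊕1⊕1⊕1⊕1 = 1
s2 (pos 2,3,6,7,10,11,14,15): 0⊕0⊕0⊕0⊕1⊕1⊕1⊕1 = 0
s4 (pos 4,5,6,7,12,13,14,15): 0⊕0⊕0⊕0⊕0⊕1⊕1⊕1 = 1
s8 (pos 8,9,10,11,12,13,14,15): 1⊕1⊕1⊕1⊕0⊕1⊕1⊕1 = 1
Syndrome s8…s1 = 1101 → error at position 13.
Flip position 13: 100000011110111 → 100000011110011

100000011110011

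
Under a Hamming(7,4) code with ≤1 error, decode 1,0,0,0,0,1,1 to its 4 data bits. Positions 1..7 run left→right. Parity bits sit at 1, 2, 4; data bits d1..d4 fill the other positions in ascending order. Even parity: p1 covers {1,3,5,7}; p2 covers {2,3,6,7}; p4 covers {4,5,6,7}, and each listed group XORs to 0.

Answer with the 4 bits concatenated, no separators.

0011

s1 (pos 1,3,5,7): 1⊕0⊕0⊕1 = 0
s2 (pos 2,3,6,7): 0⊕0⊕1⊕1 = 0
s4 (pos 4,5,6,7): 0⊕0⊕1⊕1 = 0
Syndrome s4…s1 = 000 → no error.
Read data bits from positions 3,5,6,7: 0011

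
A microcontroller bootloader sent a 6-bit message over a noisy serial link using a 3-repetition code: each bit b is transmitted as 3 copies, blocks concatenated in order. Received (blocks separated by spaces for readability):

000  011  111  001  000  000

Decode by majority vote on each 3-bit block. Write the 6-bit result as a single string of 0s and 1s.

011000

Block 1 (000): 0 ones → 0
Block 2 (011): 2 ones → 1
Block 3 (111): 3 ones → 1
Block 4 (001): 1 one → 0
Block 5 (000): 0 ones → 0
Block 6 (000): 0 ones → 0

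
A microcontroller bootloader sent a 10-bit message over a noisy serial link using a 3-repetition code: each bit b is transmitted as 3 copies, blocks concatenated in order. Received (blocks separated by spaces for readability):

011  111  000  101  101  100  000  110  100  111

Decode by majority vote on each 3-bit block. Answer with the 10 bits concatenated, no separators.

Block 1 (011): 2 ones → 1
Block 2 (111): 3 ones → 1
Block 3 (000): 0 ones → 0
Block 4 (101): 2 ones → 1
Block 5 (101): 2 ones → 1
Block 6 (100): 1 one → 0
Block 7 (000): 0 ones → 0
Block 8 (110): 2 ones → 1
Block 9 (100): 1 one → 0
Block 10 (111): 3 ones → 1

1101100101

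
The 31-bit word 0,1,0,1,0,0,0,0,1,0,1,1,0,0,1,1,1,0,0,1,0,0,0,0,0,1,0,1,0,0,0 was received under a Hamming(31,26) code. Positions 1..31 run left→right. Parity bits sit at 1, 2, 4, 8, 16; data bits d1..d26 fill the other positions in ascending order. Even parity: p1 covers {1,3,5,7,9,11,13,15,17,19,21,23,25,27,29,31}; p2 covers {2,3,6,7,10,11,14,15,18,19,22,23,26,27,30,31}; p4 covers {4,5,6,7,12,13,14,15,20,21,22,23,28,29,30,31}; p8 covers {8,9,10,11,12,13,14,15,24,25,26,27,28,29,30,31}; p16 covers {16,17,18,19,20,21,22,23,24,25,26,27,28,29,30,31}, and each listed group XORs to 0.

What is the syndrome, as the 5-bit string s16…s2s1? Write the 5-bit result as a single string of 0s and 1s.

s1 (pos 1,3,5,7,9,11,13,15,17,19,21,23,25,27,29,31): 0⊕0⊕0⊕0⊕1⊕1⊕0⊕1⊕1⊕0⊕0⊕0⊕0⊕0⊕0⊕0 = 0
s2 (pos 2,3,6,7,10,11,14,15,18,19,22,23,26,27,30,31): 1⊕0⊕0⊕0⊕0⊕1⊕0⊕1⊕0⊕0⊕0⊕0⊕1⊕0⊕0⊕0 = 0
s4 (pos 4,5,6,7,12,13,14,15,20,21,22,23,28,29,30,31): 1⊕0⊕0⊕0⊕1⊕0⊕0⊕1⊕1⊕0⊕0⊕0⊕1⊕0⊕0⊕0 = 1
s8 (pos 8,9,10,11,12,13,14,15,24,25,26,27,28,29,30,31): 0⊕1⊕0⊕1⊕1⊕0⊕0⊕1⊕0⊕0⊕1⊕0⊕1⊕0⊕0⊕0 = 0
s16 (pos 16,17,18,19,20,21,22,23,24,25,26,27,28,29,30,31): 1⊕1⊕0⊕0⊕1⊕0⊕0⊕0⊕0⊕0⊕1⊕0⊕1⊕0⊕0⊕0 = 1
Syndrome s16…s1 = 10100 → error at position 20.

10100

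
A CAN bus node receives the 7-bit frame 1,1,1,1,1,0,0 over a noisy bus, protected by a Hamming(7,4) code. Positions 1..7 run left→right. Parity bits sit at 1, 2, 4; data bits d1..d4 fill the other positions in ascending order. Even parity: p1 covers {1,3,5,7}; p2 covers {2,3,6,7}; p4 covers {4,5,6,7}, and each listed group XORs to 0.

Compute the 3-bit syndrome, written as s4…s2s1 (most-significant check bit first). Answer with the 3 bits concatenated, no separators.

s1 (pos 1,3,5,7): 1⊕1⊕1⊕0 = 1
s2 (pos 2,3,6,7): 1⊕1⊕0⊕0 = 0
s4 (pos 4,5,6,7): 1⊕1⊕0⊕0 = 0
Syndrome s4…s1 = 001 → error at position 1.

001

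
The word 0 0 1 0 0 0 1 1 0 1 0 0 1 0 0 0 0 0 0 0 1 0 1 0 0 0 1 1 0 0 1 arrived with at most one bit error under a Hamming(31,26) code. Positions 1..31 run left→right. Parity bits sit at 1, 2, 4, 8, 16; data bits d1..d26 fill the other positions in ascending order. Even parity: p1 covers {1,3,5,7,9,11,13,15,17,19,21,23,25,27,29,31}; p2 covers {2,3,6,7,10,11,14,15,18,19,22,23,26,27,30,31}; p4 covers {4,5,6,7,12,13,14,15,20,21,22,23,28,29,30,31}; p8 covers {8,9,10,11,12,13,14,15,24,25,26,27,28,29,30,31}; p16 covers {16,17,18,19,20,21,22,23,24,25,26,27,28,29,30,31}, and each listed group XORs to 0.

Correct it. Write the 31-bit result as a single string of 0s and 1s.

0010001101001000100010100011001

s1 (pos 1,3,5,7,9,11,13,15,17,19,21,23,25,27,29,31): 0⊕1⊕0⊕1⊕0⊕0⊕1⊕0⊕0⊕0⊕1⊕1⊕0⊕1⊕0⊕1 = 1
s2 (pos 2,3,6,7,10,11,14,15,18,19,22,23,26,27,30,31): 0⊕1⊕0⊕1⊕1⊕0⊕0⊕0⊕0⊕0⊕0⊕1⊕0⊕1⊕0⊕1 = 0
s4 (pos 4,5,6,7,12,13,14,15,20,21,22,23,28,29,30,31): 0⊕0⊕0⊕1⊕0⊕1⊕0⊕0⊕0⊕1⊕0⊕1⊕1⊕0⊕0⊕1 = 0
s8 (pos 8,9,10,11,12,13,14,15,24,25,26,27,28,29,30,31): 1⊕0⊕1⊕0⊕0⊕1⊕0⊕0⊕0⊕0⊕0⊕1⊕1⊕0⊕0⊕1 = 0
s16 (pos 16,17,18,19,20,21,22,23,24,25,26,27,28,29,30,31): 0⊕0⊕0⊕0⊕0⊕1⊕0⊕1⊕0⊕0⊕0⊕1⊕1⊕0⊕0⊕1 = 1
Syndrome s16…s1 = 10001 → error at position 17.
Flip position 17: 0010001101001000000010100011001 → 0010001101001000100010100011001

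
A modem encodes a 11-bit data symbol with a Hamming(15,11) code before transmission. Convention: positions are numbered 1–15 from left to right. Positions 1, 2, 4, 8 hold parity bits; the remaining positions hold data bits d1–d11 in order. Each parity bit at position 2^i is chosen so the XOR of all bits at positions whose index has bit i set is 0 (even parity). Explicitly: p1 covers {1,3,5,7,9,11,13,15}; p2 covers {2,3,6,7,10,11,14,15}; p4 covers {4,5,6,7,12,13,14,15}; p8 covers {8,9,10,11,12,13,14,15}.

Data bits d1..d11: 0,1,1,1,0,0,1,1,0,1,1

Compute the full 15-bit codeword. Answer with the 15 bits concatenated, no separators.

010011100011011

Place data at non-parity positions: p1 p2 0 p4 1 1 1 p8 0 0 1 1 0 1 1
p1 (pos 1,3,5,7,9,11,13,15): XOR of data positions = 0⊕1⊕1⊕0⊕1⊕0⊕1 = 0
p2 (pos 2,3,6,7,10,11,14,15): XOR of data positions = 0⊕1⊕1⊕0⊕1⊕1⊕1 = 1
p4 (pos 4,5,6,7,12,13,14,15): XOR of data positions = 1⊕1⊕1⊕1⊕0⊕1⊕1 = 0
p8 (pos 8,9,10,11,12,13,14,15): XOR of data positions = 0⊕0⊕1⊕1⊕0⊕1⊕1 = 0
Codeword: 010011100011011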